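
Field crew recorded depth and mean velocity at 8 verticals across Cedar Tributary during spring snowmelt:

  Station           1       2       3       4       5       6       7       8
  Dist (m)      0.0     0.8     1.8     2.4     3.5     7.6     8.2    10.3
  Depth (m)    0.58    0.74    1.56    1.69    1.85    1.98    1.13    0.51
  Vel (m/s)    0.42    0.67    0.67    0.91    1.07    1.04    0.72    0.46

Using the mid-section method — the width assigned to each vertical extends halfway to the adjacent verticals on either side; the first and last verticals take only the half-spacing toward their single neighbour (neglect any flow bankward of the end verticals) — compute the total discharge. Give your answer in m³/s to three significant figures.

14.0 m³/s

w_1 = (0.8 − 0.0)/2 = 0.4 m; q_1 = 0.42 × 0.58 × 0.4 = 0.09744 m³/s
w_2 = (1.8 − 0.0)/2 = 0.9 m; q_2 = 0.67 × 0.74 × 0.9 = 0.4462 m³/s
w_3 = (2.4 − 0.8)/2 = 0.8 m; q_3 = 0.67 × 1.56 × 0.8 = 0.8362 m³/s
w_4 = (3.5 − 1.8)/2 = 0.85 m; q_4 = 0.91 × 1.69 × 0.85 = 1.307 m³/s
w_5 = (7.6 − 2.4)/2 = 2.6 m; q_5 = 1.07 × 1.85 × 2.6 = 5.147 m³/s
w_6 = (8.2 − 3.5)/2 = 2.35 m; q_6 = 1.04 × 1.98 × 2.35 = 4.839 m³/s
w_7 = (10.3 − 7.6)/2 = 1.35 m; q_7 = 0.72 × 1.13 × 1.35 = 1.098 m³/s
w_8 = (10.3 − 8.2)/2 = 1.05 m; q_8 = 0.46 × 0.51 × 1.05 = 0.2463 m³/s
Q = Σ qᵢ = 14.02 m³/s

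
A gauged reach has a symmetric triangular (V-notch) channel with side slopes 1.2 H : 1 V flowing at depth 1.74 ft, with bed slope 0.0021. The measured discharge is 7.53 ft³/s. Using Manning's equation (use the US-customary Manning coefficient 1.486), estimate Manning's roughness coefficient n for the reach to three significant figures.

0.0251

A = z·y² = 1.2×1.74² = 3.633 ft²
P = 2y√(1+z²) = 2×1.74×√(1+1.2²) = 5.436 ft
R = A/P = 3.633/5.436 = 0.6684 ft
n = (1.486/Q)·A·R^(2/3)·S^(1/2) = (1.486/7.53) × 3.633 × 0.7644 × 0.04583 = 0.02512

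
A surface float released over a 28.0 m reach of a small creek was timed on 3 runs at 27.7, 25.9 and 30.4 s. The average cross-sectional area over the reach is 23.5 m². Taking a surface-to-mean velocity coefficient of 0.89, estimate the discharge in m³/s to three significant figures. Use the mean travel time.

t̄ = (27.7 + 25.9 + 30.4) / 3 = 28 s
v_surface = L / t̄ = 28.0 / 28 = 1.000 m/s
v_mean = 0.89 × 1.000 = 0.8900 m/s
Q = A × v_mean = 23.5 × 0.8900 = 20.92 m³/s

20.9 m³/s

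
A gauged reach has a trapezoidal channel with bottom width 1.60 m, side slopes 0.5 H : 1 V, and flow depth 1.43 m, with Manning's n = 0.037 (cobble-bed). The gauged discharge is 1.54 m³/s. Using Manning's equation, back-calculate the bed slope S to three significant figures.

0.000486

A = (b + z·y)·y = (1.60 + 0.5×1.43)×1.43 = 3.310 m²
P = b + 2y√(1+z²) = 1.60 + 2×1.43×√(1+0.5²) = 4.798 m
R = A/P = 3.310/4.798 = 0.6900 m
S = (Q·n / (1·A·R^(2/3)))² = (1.54×0.037 / (1×3.310×0.7809))² = 0.0004859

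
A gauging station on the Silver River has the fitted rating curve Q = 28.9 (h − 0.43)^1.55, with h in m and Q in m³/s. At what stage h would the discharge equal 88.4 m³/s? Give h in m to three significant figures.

2.49 m

h − h₀ = (Q/C)^(1/b) = (88.4/28.9)^(1/1.55) = 2.057 m
h = 0.43 + 2.057 = 2.487 m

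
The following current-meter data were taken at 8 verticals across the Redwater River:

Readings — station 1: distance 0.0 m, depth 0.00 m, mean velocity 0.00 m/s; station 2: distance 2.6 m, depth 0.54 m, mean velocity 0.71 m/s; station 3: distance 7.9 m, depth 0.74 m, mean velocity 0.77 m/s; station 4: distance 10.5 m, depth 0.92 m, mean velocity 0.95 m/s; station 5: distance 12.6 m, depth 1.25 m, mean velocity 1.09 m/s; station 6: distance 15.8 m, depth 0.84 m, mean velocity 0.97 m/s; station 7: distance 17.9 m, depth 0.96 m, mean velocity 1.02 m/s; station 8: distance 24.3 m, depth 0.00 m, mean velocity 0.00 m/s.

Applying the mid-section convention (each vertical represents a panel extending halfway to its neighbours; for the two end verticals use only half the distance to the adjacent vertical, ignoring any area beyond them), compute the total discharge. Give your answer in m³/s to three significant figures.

w_2 = (7.9 − 0.0)/2 = 3.95 m; q_2 = 0.71 × 0.54 × 3.95 = 1.514 m³/s
w_3 = (10.5 − 2.6)/2 = 3.95 m; q_3 = 0.77 × 0.74 × 3.95 = 2.251 m³/s
w_4 = (12.6 − 7.9)/2 = 2.35 m; q_4 = 0.95 × 0.92 × 2.35 = 2.054 m³/s
w_5 = (15.8 − 10.5)/2 = 2.65 m; q_5 = 1.09 × 1.25 × 2.65 = 3.611 m³/s
w_6 = (17.9 − 12.6)/2 = 2.65 m; q_6 = 0.97 × 0.84 × 2.65 = 2.159 m³/s
w_7 = (24.3 − 15.8)/2 = 4.25 m; q_7 = 1.02 × 0.96 × 4.25 = 4.162 m³/s
Stations 1, 8 contribute zero (depth or velocity is 0).
Q = Σ qᵢ = 15.75 m³/s

15.8 m³/s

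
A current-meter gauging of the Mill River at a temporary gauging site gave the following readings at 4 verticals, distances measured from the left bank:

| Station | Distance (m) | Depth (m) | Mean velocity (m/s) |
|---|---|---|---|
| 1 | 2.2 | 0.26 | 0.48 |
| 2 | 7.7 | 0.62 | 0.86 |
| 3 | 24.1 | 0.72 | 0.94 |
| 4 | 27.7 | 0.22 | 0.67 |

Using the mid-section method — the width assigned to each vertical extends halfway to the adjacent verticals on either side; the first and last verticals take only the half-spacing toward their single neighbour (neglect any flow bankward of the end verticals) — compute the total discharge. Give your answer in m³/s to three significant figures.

13.2 m³/s

w_1 = (7.7 − 2.2)/2 = 2.75 m; q_1 = 0.48 × 0.26 × 2.75 = 0.3432 m³/s
w_2 = (24.1 − 2.2)/2 = 10.95 m; q_2 = 0.86 × 0.62 × 10.95 = 5.839 m³/s
w_3 = (27.7 − 7.7)/2 = 10 m; q_3 = 0.94 × 0.72 × 10 = 6.768 m³/s
w_4 = (27.7 − 24.1)/2 = 1.8 m; q_4 = 0.67 × 0.22 × 1.8 = 0.2653 m³/s
Q = Σ qᵢ = 13.22 m³/s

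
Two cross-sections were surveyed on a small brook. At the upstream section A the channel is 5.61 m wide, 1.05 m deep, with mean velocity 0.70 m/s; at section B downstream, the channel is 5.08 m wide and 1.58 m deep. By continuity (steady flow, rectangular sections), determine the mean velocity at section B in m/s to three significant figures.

Q = A₁V₁ = (5.61×1.05) × 0.70 = 4.123 m³/s
A₂ = 5.08 × 1.58 = 8.026 m²
V₂ = Q/A₂ = 4.123/8.026 = 0.5137 m/s

0.514 m/s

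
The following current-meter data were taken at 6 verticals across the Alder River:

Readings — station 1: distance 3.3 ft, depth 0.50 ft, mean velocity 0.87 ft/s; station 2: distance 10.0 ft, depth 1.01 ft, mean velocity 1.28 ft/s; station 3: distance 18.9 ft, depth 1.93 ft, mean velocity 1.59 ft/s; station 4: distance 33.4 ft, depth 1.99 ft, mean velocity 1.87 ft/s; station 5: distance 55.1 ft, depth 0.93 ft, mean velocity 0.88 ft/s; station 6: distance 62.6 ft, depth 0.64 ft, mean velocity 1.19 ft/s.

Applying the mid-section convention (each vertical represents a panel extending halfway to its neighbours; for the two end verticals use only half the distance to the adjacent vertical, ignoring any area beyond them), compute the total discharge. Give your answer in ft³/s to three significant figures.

130 ft³/s

w_1 = (10.0 − 3.3)/2 = 3.35 ft; q_1 = 0.87 × 0.50 × 3.35 = 1.457 ft³/s
w_2 = (18.9 − 3.3)/2 = 7.8 ft; q_2 = 1.28 × 1.01 × 7.8 = 10.08 ft³/s
w_3 = (33.4 − 10.0)/2 = 11.7 ft; q_3 = 1.59 × 1.93 × 11.7 = 35.90 ft³/s
w_4 = (55.1 − 18.9)/2 = 18.1 ft; q_4 = 1.87 × 1.99 × 18.1 = 67.36 ft³/s
w_5 = (62.6 − 33.4)/2 = 14.6 ft; q_5 = 0.88 × 0.93 × 14.6 = 11.95 ft³/s
w_6 = (62.6 − 55.1)/2 = 3.75 ft; q_6 = 1.19 × 0.64 × 3.75 = 2.856 ft³/s
Q = Σ qᵢ = 129.6 ft³/s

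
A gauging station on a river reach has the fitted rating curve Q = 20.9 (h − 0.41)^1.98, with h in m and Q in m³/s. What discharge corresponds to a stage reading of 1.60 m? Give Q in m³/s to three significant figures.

Q = 20.9 × (1.60 − 0.41)^1.98 = 20.9 × 1.19^1.98 = 29.49 m³/s

29.5 m³/s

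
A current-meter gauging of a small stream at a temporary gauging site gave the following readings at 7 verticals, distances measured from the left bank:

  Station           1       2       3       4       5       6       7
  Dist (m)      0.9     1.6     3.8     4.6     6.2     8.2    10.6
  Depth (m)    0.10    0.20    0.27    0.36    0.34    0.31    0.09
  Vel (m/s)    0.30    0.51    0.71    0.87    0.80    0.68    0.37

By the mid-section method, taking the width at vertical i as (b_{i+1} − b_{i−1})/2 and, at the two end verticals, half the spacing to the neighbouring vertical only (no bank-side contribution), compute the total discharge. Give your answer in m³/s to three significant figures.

w_1 = (1.6 − 0.9)/2 = 0.35 m; q_1 = 0.30 × 0.10 × 0.35 = 0.01050 m³/s
w_2 = (3.8 − 0.9)/2 = 1.45 m; q_2 = 0.51 × 0.20 × 1.45 = 0.1479 m³/s
w_3 = (4.6 − 1.6)/2 = 1.5 m; q_3 = 0.71 × 0.27 × 1.5 = 0.2876 m³/s
w_4 = (6.2 − 3.8)/2 = 1.2 m; q_4 = 0.87 × 0.36 × 1.2 = 0.3758 m³/s
w_5 = (8.2 − 4.6)/2 = 1.8 m; q_5 = 0.80 × 0.34 × 1.8 = 0.4896 m³/s
w_6 = (10.6 − 6.2)/2 = 2.2 m; q_6 = 0.68 × 0.31 × 2.2 = 0.4638 m³/s
w_7 = (10.6 − 8.2)/2 = 1.2 m; q_7 = 0.37 × 0.09 × 1.2 = 0.03996 m³/s
Q = Σ qᵢ = 1.815 m³/s

1.82 m³/s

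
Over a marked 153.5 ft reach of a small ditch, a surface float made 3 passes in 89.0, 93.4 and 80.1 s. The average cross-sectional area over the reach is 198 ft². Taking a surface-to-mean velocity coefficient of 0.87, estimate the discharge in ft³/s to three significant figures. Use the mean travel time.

t̄ = (89.0 + 93.4 + 80.1) / 3 = 87.5 s
v_surface = L / t̄ = 153.5 / 87.5 = 1.754 ft/s
v_mean = 0.87 × 1.754 = 1.526 ft/s
Q = A × v_mean = 198 × 1.526 = 302.2 ft³/s

302 ft³/s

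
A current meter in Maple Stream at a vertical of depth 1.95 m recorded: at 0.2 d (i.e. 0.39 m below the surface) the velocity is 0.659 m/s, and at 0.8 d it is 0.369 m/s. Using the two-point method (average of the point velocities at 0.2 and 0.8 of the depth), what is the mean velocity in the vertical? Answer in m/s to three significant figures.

0.514 m/s

v̄ = (0.659 + 0.369) / 2 = 0.5140 m/s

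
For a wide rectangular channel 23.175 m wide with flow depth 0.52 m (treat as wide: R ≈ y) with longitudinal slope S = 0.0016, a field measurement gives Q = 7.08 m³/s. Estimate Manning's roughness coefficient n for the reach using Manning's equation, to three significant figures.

0.0440

A = b·y = 23.175 × 0.52 = 12.05 m²
Wide channel: R ≈ y = 0.52 m
n = (1/Q)·A·R^(2/3)·S^(1/2) = (1/7.08) × 12.05 × 0.6466 × 0.04000 = 0.04403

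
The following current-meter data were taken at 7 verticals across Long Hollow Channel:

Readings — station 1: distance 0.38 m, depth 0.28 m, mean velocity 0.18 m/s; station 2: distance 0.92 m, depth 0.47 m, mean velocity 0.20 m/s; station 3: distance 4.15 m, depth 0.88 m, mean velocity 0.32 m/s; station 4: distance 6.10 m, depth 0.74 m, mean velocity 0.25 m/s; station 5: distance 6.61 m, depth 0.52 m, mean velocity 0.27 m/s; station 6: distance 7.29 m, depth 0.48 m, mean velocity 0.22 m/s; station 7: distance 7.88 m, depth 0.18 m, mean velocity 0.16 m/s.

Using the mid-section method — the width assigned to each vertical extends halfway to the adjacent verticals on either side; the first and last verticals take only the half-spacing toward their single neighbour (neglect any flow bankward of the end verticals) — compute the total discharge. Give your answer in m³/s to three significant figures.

1.31 m³/s

w_1 = (0.92 − 0.38)/2 = 0.27 m; q_1 = 0.18 × 0.28 × 0.27 = 0.01361 m³/s
w_2 = (4.15 − 0.38)/2 = 1.885 m; q_2 = 0.20 × 0.47 × 1.885 = 0.1772 m³/s
w_3 = (6.10 − 0.92)/2 = 2.59 m; q_3 = 0.32 × 0.88 × 2.59 = 0.7293 m³/s
w_4 = (6.61 − 4.15)/2 = 1.23 m; q_4 = 0.25 × 0.74 × 1.23 = 0.2276 m³/s
w_5 = (7.29 − 6.10)/2 = 0.595 m; q_5 = 0.27 × 0.52 × 0.595 = 0.08354 m³/s
w_6 = (7.88 − 6.61)/2 = 0.635 m; q_6 = 0.22 × 0.48 × 0.635 = 0.06706 m³/s
w_7 = (7.88 − 7.29)/2 = 0.295 m; q_7 = 0.16 × 0.18 × 0.295 = 0.008496 m³/s
Q = Σ qᵢ = 1.307 m³/s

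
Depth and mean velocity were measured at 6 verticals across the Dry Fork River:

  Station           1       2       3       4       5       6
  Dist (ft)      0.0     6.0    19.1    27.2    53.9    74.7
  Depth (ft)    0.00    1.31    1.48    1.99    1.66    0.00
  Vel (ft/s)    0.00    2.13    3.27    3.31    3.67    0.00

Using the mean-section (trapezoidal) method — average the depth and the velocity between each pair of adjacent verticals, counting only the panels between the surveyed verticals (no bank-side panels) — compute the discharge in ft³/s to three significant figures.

302 ft³/s

Panel 1-2: Δb = 6 ft, d̄ = (0.00+1.31)/2 = 0.655, v̄ = (0.00+2.13)/2 = 1.065 → q = 6×0.655×1.065 = 4.185 ft³/s
Panel 2-3: Δb = 13.1 ft, d̄ = (1.31+1.48)/2 = 1.395, v̄ = (2.13+3.27)/2 = 2.7 → q = 13.1×1.395×2.7 = 49.34 ft³/s
Panel 3-4: Δb = 8.1 ft, d̄ = (1.48+1.99)/2 = 1.735, v̄ = (3.27+3.31)/2 = 3.29 → q = 8.1×1.735×3.29 = 46.24 ft³/s
Panel 4-5: Δb = 26.7 ft, d̄ = (1.99+1.66)/2 = 1.825, v̄ = (3.31+3.67)/2 = 3.49 → q = 26.7×1.825×3.49 = 170.1 ft³/s
Panel 5-6: Δb = 20.8 ft, d̄ = (1.66+0.00)/2 = 0.83, v̄ = (3.67+0.00)/2 = 1.835 → q = 20.8×0.83×1.835 = 31.68 ft³/s
Q = Σ q = 301.5 ft³/s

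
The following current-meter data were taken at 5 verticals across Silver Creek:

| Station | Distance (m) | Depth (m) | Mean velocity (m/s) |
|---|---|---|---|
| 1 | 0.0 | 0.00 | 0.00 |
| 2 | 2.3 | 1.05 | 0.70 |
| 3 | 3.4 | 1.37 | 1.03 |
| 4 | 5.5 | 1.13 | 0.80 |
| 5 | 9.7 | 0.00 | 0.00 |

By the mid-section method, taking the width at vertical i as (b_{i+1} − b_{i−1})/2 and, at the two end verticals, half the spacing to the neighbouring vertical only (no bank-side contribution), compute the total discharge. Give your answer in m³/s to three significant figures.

w_2 = (3.4 − 0.0)/2 = 1.7 m; q_2 = 0.70 × 1.05 × 1.7 = 1.250 m³/s
w_3 = (5.5 − 2.3)/2 = 1.6 m; q_3 = 1.03 × 1.37 × 1.6 = 2.258 m³/s
w_4 = (9.7 − 3.4)/2 = 3.15 m; q_4 = 0.80 × 1.13 × 3.15 = 2.848 m³/s
Stations 1, 5 contribute zero (depth or velocity is 0).
Q = Σ qᵢ = 6.355 m³/s

6.35 m³/s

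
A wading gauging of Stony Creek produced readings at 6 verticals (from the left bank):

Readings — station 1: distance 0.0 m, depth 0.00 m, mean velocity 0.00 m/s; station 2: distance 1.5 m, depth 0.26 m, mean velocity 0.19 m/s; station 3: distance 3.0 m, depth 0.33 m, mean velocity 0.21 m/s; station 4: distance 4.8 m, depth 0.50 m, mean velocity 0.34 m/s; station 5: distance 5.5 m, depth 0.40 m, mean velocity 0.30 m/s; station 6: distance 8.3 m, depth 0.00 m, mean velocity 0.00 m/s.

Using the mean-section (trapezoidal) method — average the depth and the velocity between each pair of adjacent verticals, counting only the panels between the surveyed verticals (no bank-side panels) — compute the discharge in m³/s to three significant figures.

0.497 m³/s

Panel 1-2: Δb = 1.5 m, d̄ = (0.00+0.26)/2 = 0.13, v̄ = (0.00+0.19)/2 = 0.095 → q = 1.5×0.13×0.095 = 0.01853 m³/s
Panel 2-3: Δb = 1.5 m, d̄ = (0.26+0.33)/2 = 0.295, v̄ = (0.19+0.21)/2 = 0.2 → q = 1.5×0.295×0.2 = 0.08850 m³/s
Panel 3-4: Δb = 1.8 m, d̄ = (0.33+0.50)/2 = 0.415, v̄ = (0.21+0.34)/2 = 0.275 → q = 1.8×0.415×0.275 = 0.2054 m³/s
Panel 4-5: Δb = 0.7 m, d̄ = (0.50+0.40)/2 = 0.45, v̄ = (0.34+0.30)/2 = 0.32 → q = 0.7×0.45×0.32 = 0.1008 m³/s
Panel 5-6: Δb = 2.8 m, d̄ = (0.40+0.00)/2 = 0.2, v̄ = (0.30+0.00)/2 = 0.15 → q = 2.8×0.2×0.15 = 0.08400 m³/s
Q = Σ q = 0.4973 m³/s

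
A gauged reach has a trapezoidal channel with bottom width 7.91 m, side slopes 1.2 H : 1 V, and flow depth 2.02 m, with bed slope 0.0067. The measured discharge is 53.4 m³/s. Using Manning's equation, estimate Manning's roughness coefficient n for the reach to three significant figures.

0.0413

A = (b + z·y)·y = (7.91 + 1.2×2.02)×2.02 = 20.87 m²
P = b + 2y√(1+z²) = 7.91 + 2×2.02×√(1+1.2²) = 14.22 m
R = A/P = 20.87/14.22 = 1.468 m
n = (1/Q)·A·R^(2/3)·S^(1/2) = (1/53.4) × 20.87 × 1.292 × 0.08185 = 0.04133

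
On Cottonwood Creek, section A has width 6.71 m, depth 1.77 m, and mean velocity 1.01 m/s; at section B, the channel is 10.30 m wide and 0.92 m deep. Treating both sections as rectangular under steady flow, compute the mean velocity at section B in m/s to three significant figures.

Q = A₁V₁ = (6.71×1.77) × 1.01 = 12.00 m³/s
A₂ = 10.30 × 0.92 = 9.476 m²
V₂ = Q/A₂ = 12.00/9.476 = 1.266 m/s

1.27 m/s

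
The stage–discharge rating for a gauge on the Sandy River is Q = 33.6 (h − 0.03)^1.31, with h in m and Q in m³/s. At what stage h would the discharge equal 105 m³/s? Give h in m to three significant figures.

h − h₀ = (Q/C)^(1/b) = (105/33.6)^(1/1.31) = 2.386 m
h = 0.03 + 2.386 = 2.416 m

2.42 m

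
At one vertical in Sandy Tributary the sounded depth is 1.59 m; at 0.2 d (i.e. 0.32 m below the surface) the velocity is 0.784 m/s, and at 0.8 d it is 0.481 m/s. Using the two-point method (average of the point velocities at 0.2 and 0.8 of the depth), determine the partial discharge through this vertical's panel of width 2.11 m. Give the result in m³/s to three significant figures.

2.12 m³/s

v̄ = (0.784 + 0.481) / 2 = 0.6325 m/s
q = v̄ × d × w = 0.6325 × 1.59 × 2.11 = 2.122 m³/s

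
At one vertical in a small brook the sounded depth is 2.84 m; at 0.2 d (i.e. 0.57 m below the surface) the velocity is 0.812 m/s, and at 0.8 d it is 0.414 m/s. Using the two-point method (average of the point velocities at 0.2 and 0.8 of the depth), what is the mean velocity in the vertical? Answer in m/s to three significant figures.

v̄ = (0.812 + 0.414) / 2 = 0.6130 m/s

0.613 m/s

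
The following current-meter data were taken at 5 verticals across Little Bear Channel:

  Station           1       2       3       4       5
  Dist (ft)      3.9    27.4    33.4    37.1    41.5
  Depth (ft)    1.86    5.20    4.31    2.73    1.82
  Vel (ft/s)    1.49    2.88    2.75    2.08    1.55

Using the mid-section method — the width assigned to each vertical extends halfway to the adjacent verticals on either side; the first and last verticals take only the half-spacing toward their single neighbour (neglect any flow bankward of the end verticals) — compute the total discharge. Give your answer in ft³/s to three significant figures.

w_1 = (27.4 − 3.9)/2 = 11.75 ft; q_1 = 1.49 × 1.86 × 11.75 = 32.56 ft³/s
w_2 = (33.4 − 3.9)/2 = 14.75 ft; q_2 = 2.88 × 5.20 × 14.75 = 220.9 ft³/s
w_3 = (37.1 − 27.4)/2 = 4.85 ft; q_3 = 2.75 × 4.31 × 4.85 = 57.48 ft³/s
w_4 = (41.5 − 33.4)/2 = 4.05 ft; q_4 = 2.08 × 2.73 × 4.05 = 23.00 ft³/s
w_5 = (41.5 − 37.1)/2 = 2.2 ft; q_5 = 1.55 × 1.82 × 2.2 = 6.206 ft³/s
Q = Σ qᵢ = 340.1 ft³/s

340 ft³/s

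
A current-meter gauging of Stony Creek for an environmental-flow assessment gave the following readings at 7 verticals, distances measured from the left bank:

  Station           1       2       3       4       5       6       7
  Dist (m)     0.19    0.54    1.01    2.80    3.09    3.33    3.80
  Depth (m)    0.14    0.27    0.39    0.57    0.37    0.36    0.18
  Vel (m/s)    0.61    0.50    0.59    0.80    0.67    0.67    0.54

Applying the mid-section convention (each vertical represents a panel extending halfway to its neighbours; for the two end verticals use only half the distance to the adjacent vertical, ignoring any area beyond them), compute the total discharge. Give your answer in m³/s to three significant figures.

w_1 = (0.54 − 0.19)/2 = 0.175 m; q_1 = 0.61 × 0.14 × 0.175 = 0.01495 m³/s
w_2 = (1.01 − 0.19)/2 = 0.41 m; q_2 = 0.50 × 0.27 × 0.41 = 0.05535 m³/s
w_3 = (2.80 − 0.54)/2 = 1.13 m; q_3 = 0.59 × 0.39 × 1.13 = 0.2600 m³/s
w_4 = (3.09 − 1.01)/2 = 1.04 m; q_4 = 0.80 × 0.57 × 1.04 = 0.4742 m³/s
w_5 = (3.33 − 2.80)/2 = 0.265 m; q_5 = 0.67 × 0.37 × 0.265 = 0.06569 m³/s
w_6 = (3.80 − 3.09)/2 = 0.355 m; q_6 = 0.67 × 0.36 × 0.355 = 0.08563 m³/s
w_7 = (3.80 − 3.33)/2 = 0.235 m; q_7 = 0.54 × 0.18 × 0.235 = 0.02284 m³/s
Q = Σ qᵢ = 0.9787 m³/s

0.979 m³/s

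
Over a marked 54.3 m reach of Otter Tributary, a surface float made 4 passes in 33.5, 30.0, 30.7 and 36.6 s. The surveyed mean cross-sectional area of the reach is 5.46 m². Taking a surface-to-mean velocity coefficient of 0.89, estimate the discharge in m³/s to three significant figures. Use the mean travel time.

t̄ = (33.5 + 30.0 + 30.7 + 36.6) / 4 = 32.7 s
v_surface = L / t̄ = 54.3 / 32.7 = 1.661 m/s
v_mean = 0.89 × 1.661 = 1.478 m/s
Q = A × v_mean = 5.46 × 1.478 = 8.069 m³/s

8.07 m³/s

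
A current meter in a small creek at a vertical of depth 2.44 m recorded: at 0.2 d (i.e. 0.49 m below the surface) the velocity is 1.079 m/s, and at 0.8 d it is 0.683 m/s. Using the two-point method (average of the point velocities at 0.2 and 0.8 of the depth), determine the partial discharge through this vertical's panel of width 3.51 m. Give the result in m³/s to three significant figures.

v̄ = (1.079 + 0.683) / 2 = 0.8810 m/s
q = v̄ × d × w = 0.8810 × 2.44 × 3.51 = 7.545 m³/s

7.55 m³/s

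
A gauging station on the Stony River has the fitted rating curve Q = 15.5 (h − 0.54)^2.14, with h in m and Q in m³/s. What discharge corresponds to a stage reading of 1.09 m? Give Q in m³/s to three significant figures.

Q = 15.5 × (1.09 − 0.54)^2.14 = 15.5 × 0.55^2.14 = 4.312 m³/s

4.31 m³/s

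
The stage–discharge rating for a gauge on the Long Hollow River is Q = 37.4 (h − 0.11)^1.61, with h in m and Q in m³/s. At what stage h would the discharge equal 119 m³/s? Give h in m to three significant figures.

2.16 m

h − h₀ = (Q/C)^(1/b) = (119/37.4)^(1/1.61) = 2.052 m
h = 0.11 + 2.052 = 2.162 m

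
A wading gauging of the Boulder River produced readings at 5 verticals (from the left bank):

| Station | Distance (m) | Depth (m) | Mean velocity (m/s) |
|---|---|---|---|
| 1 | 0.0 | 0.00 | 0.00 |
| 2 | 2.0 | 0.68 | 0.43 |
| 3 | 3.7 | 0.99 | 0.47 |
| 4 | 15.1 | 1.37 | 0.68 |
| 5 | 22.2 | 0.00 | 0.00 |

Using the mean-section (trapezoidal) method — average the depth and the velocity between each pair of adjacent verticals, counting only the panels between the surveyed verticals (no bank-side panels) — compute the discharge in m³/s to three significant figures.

Panel 1-2: Δb = 2 m, d̄ = (0.00+0.68)/2 = 0.34, v̄ = (0.00+0.43)/2 = 0.215 → q = 2×0.34×0.215 = 0.1462 m³/s
Panel 2-3: Δb = 1.7 m, d̄ = (0.68+0.99)/2 = 0.835, v̄ = (0.43+0.47)/2 = 0.45 → q = 1.7×0.835×0.45 = 0.6388 m³/s
Panel 3-4: Δb = 11.4 m, d̄ = (0.99+1.37)/2 = 1.18, v̄ = (0.47+0.68)/2 = 0.575 → q = 11.4×1.18×0.575 = 7.735 m³/s
Panel 4-5: Δb = 7.1 m, d̄ = (1.37+0.00)/2 = 0.685, v̄ = (0.68+0.00)/2 = 0.34 → q = 7.1×0.685×0.34 = 1.654 m³/s
Q = Σ q = 10.17 m³/s

10.2 m³/s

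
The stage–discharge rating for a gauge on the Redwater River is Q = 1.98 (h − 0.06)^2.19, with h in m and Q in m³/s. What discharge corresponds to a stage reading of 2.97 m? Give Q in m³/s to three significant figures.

Q = 1.98 × (2.97 − 0.06)^2.19 = 1.98 × 2.91^2.19 = 20.54 m³/s

20.5 m³/s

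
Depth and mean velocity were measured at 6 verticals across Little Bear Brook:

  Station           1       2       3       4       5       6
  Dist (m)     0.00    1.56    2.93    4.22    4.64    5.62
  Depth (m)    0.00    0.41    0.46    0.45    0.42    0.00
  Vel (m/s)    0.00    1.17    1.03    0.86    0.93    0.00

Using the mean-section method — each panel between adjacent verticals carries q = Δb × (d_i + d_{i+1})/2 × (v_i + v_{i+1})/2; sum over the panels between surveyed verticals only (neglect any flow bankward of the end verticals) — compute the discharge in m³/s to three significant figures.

1.66 m³/s

Panel 1-2: Δb = 1.56 m, d̄ = (0.00+0.41)/2 = 0.205, v̄ = (0.00+1.17)/2 = 0.585 → q = 1.56×0.205×0.585 = 0.1871 m³/s
Panel 2-3: Δb = 1.37 m, d̄ = (0.41+0.46)/2 = 0.435, v̄ = (1.17+1.03)/2 = 1.1 → q = 1.37×0.435×1.1 = 0.6555 m³/s
Panel 3-4: Δb = 1.29 m, d̄ = (0.46+0.45)/2 = 0.455, v̄ = (1.03+0.86)/2 = 0.945 → q = 1.29×0.455×0.945 = 0.5547 m³/s
Panel 4-5: Δb = 0.42 m, d̄ = (0.45+0.42)/2 = 0.435, v̄ = (0.86+0.93)/2 = 0.895 → q = 0.42×0.435×0.895 = 0.1635 m³/s
Panel 5-6: Δb = 0.98 m, d̄ = (0.42+0.00)/2 = 0.21, v̄ = (0.93+0.00)/2 = 0.465 → q = 0.98×0.21×0.465 = 0.09570 m³/s
Q = Σ q = 1.657 m³/s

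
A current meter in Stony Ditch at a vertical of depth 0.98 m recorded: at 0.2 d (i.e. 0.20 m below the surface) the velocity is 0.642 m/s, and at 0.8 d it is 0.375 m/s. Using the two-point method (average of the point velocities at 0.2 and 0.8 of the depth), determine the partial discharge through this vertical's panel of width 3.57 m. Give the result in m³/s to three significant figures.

1.78 m³/s

v̄ = (0.642 + 0.375) / 2 = 0.5085 m/s
q = v̄ × d × w = 0.5085 × 0.98 × 3.57 = 1.779 m³/s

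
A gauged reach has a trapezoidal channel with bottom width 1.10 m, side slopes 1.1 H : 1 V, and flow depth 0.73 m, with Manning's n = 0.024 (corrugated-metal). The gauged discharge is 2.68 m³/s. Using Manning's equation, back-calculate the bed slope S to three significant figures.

A = (b + z·y)·y = (1.10 + 1.1×0.73)×0.73 = 1.389 m²
P = b + 2y√(1+z²) = 1.10 + 2×0.73×√(1+1.1²) = 3.270 m
R = A/P = 1.389/3.270 = 0.4248 m
S = (Q·n / (1·A·R^(2/3)))² = (2.68×0.024 / (1×1.389×0.5651))² = 0.006714

0.00671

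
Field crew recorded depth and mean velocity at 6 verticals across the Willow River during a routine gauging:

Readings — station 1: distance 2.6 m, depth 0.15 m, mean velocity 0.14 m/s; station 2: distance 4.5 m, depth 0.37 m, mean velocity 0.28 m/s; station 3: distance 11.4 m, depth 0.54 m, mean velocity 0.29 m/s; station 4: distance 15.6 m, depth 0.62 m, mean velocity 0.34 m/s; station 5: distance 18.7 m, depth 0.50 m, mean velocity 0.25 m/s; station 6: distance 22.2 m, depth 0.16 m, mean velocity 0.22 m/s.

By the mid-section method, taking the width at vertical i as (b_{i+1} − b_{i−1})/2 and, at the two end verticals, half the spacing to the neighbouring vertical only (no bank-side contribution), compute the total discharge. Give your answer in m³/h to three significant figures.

9320 m³/h

w_1 = (4.5 − 2.6)/2 = 0.95 m; q_1 = 0.14 × 0.15 × 0.95 = 0.01995 m³/s
w_2 = (11.4 − 2.6)/2 = 4.4 m; q_2 = 0.28 × 0.37 × 4.4 = 0.4558 m³/s
w_3 = (15.6 − 4.5)/2 = 5.55 m; q_3 = 0.29 × 0.54 × 5.55 = 0.8691 m³/s
w_4 = (18.7 − 11.4)/2 = 3.65 m; q_4 = 0.34 × 0.62 × 3.65 = 0.7694 m³/s
w_5 = (22.2 − 15.6)/2 = 3.3 m; q_5 = 0.25 × 0.50 × 3.3 = 0.4125 m³/s
w_6 = (22.2 − 18.7)/2 = 1.75 m; q_6 = 0.22 × 0.16 × 1.75 = 0.06160 m³/s
Q = Σ qᵢ = 2.588 m³/s
= 2.588 × 3600 = 9318 m³/h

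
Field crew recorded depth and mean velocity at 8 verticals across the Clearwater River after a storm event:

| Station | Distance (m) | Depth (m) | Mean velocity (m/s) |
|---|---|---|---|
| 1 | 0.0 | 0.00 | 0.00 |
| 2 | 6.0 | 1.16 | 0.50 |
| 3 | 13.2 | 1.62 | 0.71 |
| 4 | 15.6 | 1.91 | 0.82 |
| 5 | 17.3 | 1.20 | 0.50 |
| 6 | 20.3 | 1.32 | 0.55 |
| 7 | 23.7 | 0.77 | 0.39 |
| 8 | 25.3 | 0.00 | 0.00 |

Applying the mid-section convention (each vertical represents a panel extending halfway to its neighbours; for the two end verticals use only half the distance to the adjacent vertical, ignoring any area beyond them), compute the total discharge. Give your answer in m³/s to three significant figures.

17.0 m³/s

w_2 = (13.2 − 0.0)/2 = 6.6 m; q_2 = 0.50 × 1.16 × 6.6 = 3.828 m³/s
w_3 = (15.6 − 6.0)/2 = 4.8 m; q_3 = 0.71 × 1.62 × 4.8 = 5.521 m³/s
w_4 = (17.3 − 13.2)/2 = 2.05 m; q_4 = 0.82 × 1.91 × 2.05 = 3.211 m³/s
w_5 = (20.3 − 15.6)/2 = 2.35 m; q_5 = 0.50 × 1.20 × 2.35 = 1.410 m³/s
w_6 = (23.7 − 17.3)/2 = 3.2 m; q_6 = 0.55 × 1.32 × 3.2 = 2.323 m³/s
w_7 = (25.3 − 20.3)/2 = 2.5 m; q_7 = 0.39 × 0.77 × 2.5 = 0.7508 m³/s
Stations 1, 8 contribute zero (depth or velocity is 0).
Q = Σ qᵢ = 17.04 m³/s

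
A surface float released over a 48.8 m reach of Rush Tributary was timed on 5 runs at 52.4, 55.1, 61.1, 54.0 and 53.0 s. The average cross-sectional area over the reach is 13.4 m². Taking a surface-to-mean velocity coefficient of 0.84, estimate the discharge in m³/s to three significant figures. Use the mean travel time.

t̄ = (52.4 + 55.1 + 61.1 + 54.0 + 53.0) / 5 = 55.12 s
v_surface = L / t̄ = 48.8 / 55.12 = 0.8853 m/s
v_mean = 0.84 × 0.8853 = 0.7437 m/s
Q = A × v_mean = 13.4 × 0.7437 = 9.965 m³/s

9.97 m³/s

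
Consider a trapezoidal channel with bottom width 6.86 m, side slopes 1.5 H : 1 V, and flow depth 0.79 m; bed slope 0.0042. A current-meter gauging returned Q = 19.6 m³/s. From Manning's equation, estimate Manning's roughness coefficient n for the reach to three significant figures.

0.0158

A = (b + z·y)·y = (6.86 + 1.5×0.79)×0.79 = 6.356 m²
P = b + 2y√(1+z²) = 6.86 + 2×0.79×√(1+1.5²) = 9.708 m
R = A/P = 6.356/9.708 = 0.6546 m
n = (1/Q)·A·R^(2/3)·S^(1/2) = (1/19.6) × 6.356 × 0.7539 × 0.06481 = 0.01584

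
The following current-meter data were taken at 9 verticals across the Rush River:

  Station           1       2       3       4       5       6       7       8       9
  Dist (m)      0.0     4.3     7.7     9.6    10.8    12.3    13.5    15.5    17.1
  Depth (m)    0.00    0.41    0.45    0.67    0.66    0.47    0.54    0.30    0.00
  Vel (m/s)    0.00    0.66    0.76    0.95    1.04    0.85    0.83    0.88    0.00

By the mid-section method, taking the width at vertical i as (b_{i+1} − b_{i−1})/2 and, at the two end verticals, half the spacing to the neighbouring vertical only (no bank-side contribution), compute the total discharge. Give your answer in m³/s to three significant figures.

w_2 = (7.7 − 0.0)/2 = 3.85 m; q_2 = 0.66 × 0.41 × 3.85 = 1.042 m³/s
w_3 = (9.6 − 4.3)/2 = 2.65 m; q_3 = 0.76 × 0.45 × 2.65 = 0.9063 m³/s
w_4 = (10.8 − 7.7)/2 = 1.55 m; q_4 = 0.95 × 0.67 × 1.55 = 0.9866 m³/s
w_5 = (12.3 − 9.6)/2 = 1.35 m; q_5 = 1.04 × 0.66 × 1.35 = 0.9266 m³/s
w_6 = (13.5 − 10.8)/2 = 1.35 m; q_6 = 0.85 × 0.47 × 1.35 = 0.5393 m³/s
w_7 = (15.5 − 12.3)/2 = 1.6 m; q_7 = 0.83 × 0.54 × 1.6 = 0.7171 m³/s
w_8 = (17.1 − 13.5)/2 = 1.8 m; q_8 = 0.88 × 0.30 × 1.8 = 0.4752 m³/s
Stations 1, 9 contribute zero (depth or velocity is 0).
Q = Σ qᵢ = 5.593 m³/s

5.59 m³/s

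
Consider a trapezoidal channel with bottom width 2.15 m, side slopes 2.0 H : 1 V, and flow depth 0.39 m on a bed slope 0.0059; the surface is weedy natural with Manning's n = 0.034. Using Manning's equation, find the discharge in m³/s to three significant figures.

1.14 m³/s

A = (b + z·y)·y = (2.15 + 2.0×0.39)×0.39 = 1.143 m²
P = b + 2y√(1+z²) = 2.15 + 2×0.39×√(1+2.0²) = 3.894 m
R = A/P = 1.143/3.894 = 0.2934 m
Q = (1/n)·A·R^(2/3)·S^(1/2) = (1/0.034) × 1.143 × 0.2934^(2/3) × 0.0059^(1/2) = 1.140 m³/s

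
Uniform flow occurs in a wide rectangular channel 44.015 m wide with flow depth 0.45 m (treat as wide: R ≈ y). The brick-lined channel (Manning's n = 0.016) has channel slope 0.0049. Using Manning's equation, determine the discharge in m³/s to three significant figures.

A = b·y = 44.015 × 0.45 = 19.81 m²
Wide channel: R ≈ y = 0.45 m
Q = (1/n)·A·R^(2/3)·S^(1/2) = (1/0.016) × 19.81 × 0.4500^(2/3) × 0.0049^(1/2) = 50.89 m³/s

50.9 m³/s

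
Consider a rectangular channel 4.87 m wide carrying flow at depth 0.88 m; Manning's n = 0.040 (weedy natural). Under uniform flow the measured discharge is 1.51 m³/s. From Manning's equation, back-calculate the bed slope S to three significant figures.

0.000355

A = b·y = 4.87 × 0.88 = 4.286 m²
P = b + 2y = 4.87 + 2×0.88 = 6.630 m
R = A/P = 4.286/6.630 = 0.6464 m
S = (Q·n / (1·A·R^(2/3)))² = (1.51×0.040 / (1×4.286×0.7476))² = 0.0003554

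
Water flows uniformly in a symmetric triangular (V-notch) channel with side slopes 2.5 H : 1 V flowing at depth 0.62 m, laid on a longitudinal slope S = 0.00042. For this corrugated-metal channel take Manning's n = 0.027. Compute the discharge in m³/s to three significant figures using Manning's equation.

0.318 m³/s

A = z·y² = 2.5×0.62² = 0.9610 m²
P = 2y√(1+z²) = 2×0.62×√(1+2.5²) = 3.339 m
R = A/P = 0.9610/3.339 = 0.2878 m
Q = (1/n)·A·R^(2/3)·S^(1/2) = (1/0.027) × 0.9610 × 0.2878^(2/3) × 0.00042^(1/2) = 0.3180 m³/s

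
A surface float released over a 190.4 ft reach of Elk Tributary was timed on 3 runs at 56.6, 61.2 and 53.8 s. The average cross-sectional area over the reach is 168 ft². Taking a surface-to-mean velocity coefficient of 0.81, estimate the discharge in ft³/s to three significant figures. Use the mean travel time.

t̄ = (56.6 + 61.2 + 53.8) / 3 = 57.2 s
v_surface = L / t̄ = 190.4 / 57.2 = 3.329 ft/s
v_mean = 0.81 × 3.329 = 2.696 ft/s
Q = A × v_mean = 168 × 2.696 = 453.0 ft³/s

453 ft³/s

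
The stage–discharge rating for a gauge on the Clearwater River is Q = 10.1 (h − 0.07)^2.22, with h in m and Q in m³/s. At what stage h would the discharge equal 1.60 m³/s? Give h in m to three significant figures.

0.506 m

h − h₀ = (Q/C)^(1/b) = (1.60/10.1)^(1/2.22) = 0.4361 m
h = 0.07 + 0.4361 = 0.5061 m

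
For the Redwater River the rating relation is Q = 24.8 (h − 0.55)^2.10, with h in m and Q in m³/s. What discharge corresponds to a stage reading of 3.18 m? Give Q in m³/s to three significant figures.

189 m³/s

Q = 24.8 × (3.18 − 0.55)^2.10 = 24.8 × 2.63^2.10 = 189.0 m³/s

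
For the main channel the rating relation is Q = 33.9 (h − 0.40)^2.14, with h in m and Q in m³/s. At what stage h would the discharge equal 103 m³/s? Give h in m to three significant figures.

2.08 m

h − h₀ = (Q/C)^(1/b) = (103/33.9)^(1/2.14) = 1.681 m
h = 0.40 + 1.681 = 2.081 m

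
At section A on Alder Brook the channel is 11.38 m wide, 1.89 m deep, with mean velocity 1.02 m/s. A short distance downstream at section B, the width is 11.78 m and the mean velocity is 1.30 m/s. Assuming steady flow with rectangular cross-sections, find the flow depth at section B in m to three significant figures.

Q = A₁V₁ = (11.38×1.89) × 1.02 = 21.94 m³/s
d₂ = Q/(b₂ V₂) = 21.94/(11.78×1.30) = 1.433 m

1.43 m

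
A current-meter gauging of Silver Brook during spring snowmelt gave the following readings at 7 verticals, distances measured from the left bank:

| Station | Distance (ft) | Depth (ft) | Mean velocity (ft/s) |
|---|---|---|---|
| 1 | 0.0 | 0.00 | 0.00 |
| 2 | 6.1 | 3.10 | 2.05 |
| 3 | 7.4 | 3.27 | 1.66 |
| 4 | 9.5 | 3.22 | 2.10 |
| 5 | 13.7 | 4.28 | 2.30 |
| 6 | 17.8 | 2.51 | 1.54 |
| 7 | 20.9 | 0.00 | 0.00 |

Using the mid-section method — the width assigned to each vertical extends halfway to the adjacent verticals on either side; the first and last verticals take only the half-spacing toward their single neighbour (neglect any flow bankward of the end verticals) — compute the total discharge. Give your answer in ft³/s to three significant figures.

109 ft³/s

w_2 = (7.4 − 0.0)/2 = 3.7 ft; q_2 = 2.05 × 3.10 × 3.7 = 23.51 ft³/s
w_3 = (9.5 − 6.1)/2 = 1.7 ft; q_3 = 1.66 × 3.27 × 1.7 = 9.228 ft³/s
w_4 = (13.7 − 7.4)/2 = 3.15 ft; q_4 = 2.10 × 3.22 × 3.15 = 21.30 ft³/s
w_5 = (17.8 − 9.5)/2 = 4.15 ft; q_5 = 2.30 × 4.28 × 4.15 = 40.85 ft³/s
w_6 = (20.9 − 13.7)/2 = 3.6 ft; q_6 = 1.54 × 2.51 × 3.6 = 13.92 ft³/s
Stations 1, 7 contribute zero (depth or velocity is 0).
Q = Σ qᵢ = 108.8 ft³/s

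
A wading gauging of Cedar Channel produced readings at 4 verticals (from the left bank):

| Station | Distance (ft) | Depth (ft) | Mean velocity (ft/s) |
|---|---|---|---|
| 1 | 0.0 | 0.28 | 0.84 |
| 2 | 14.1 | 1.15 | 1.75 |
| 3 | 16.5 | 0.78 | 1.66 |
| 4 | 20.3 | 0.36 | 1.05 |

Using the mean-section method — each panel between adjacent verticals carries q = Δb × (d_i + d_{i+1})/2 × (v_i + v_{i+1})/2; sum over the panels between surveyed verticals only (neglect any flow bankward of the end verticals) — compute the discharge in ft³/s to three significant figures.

Panel 1-2: Δb = 14.1 ft, d̄ = (0.28+1.15)/2 = 0.715, v̄ = (0.84+1.75)/2 = 1.295 → q = 14.1×0.715×1.295 = 13.06 ft³/s
Panel 2-3: Δb = 2.4 ft, d̄ = (1.15+0.78)/2 = 0.965, v̄ = (1.75+1.66)/2 = 1.705 → q = 2.4×0.965×1.705 = 3.949 ft³/s
Panel 3-4: Δb = 3.8 ft, d̄ = (0.78+0.36)/2 = 0.57, v̄ = (1.66+1.05)/2 = 1.355 → q = 3.8×0.57×1.355 = 2.935 ft³/s
Q = Σ q = 19.94 ft³/s

19.9 ft³/s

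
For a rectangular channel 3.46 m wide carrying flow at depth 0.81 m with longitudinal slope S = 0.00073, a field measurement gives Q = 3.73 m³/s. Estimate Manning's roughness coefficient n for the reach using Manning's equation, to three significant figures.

0.0137

A = b·y = 3.46 × 0.81 = 2.803 m²
P = b + 2y = 3.46 + 2×0.81 = 5.080 m
R = A/P = 2.803/5.080 = 0.5517 m
n = (1/Q)·A·R^(2/3)·S^(1/2) = (1/3.73) × 2.803 × 0.6727 × 0.02702 = 0.01366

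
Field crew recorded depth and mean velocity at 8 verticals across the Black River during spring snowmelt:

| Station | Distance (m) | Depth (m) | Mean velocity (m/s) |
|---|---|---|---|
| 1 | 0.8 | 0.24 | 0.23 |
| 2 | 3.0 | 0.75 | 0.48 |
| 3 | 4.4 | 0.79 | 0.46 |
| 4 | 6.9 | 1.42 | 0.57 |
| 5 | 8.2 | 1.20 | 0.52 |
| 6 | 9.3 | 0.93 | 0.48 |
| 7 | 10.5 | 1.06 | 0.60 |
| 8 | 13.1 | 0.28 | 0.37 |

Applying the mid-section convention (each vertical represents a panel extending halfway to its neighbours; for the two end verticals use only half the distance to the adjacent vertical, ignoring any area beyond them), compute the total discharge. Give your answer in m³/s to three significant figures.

w_1 = (3.0 − 0.8)/2 = 1.1 m; q_1 = 0.23 × 0.24 × 1.1 = 0.06072 m³/s
w_2 = (4.4 − 0.8)/2 = 1.8 m; q_2 = 0.48 × 0.75 × 1.8 = 0.6480 m³/s
w_3 = (6.9 − 3.0)/2 = 1.95 m; q_3 = 0.46 × 0.79 × 1.95 = 0.7086 m³/s
w_4 = (8.2 − 4.4)/2 = 1.9 m; q_4 = 0.57 × 1.42 × 1.9 = 1.538 m³/s
w_5 = (9.3 − 6.9)/2 = 1.2 m; q_5 = 0.52 × 1.20 × 1.2 = 0.7488 m³/s
w_6 = (10.5 − 8.2)/2 = 1.15 m; q_6 = 0.48 × 0.93 × 1.15 = 0.5134 m³/s
w_7 = (13.1 − 9.3)/2 = 1.9 m; q_7 = 0.60 × 1.06 × 1.9 = 1.208 m³/s
w_8 = (13.1 − 10.5)/2 = 1.3 m; q_8 = 0.37 × 0.28 × 1.3 = 0.1347 m³/s
Q = Σ qᵢ = 5.560 m³/s

5.56 m³/s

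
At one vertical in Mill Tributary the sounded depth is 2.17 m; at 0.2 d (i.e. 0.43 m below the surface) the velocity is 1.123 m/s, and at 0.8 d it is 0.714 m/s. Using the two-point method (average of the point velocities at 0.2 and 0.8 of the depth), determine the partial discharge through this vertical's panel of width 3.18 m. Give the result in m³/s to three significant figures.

6.34 m³/s

v̄ = (1.123 + 0.714) / 2 = 0.9185 m/s
q = v̄ × d × w = 0.9185 × 2.17 × 3.18 = 6.338 m³/s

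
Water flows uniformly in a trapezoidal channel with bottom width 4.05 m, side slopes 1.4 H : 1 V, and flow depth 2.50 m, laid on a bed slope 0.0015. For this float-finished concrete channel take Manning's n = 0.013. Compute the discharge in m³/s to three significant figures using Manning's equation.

73.4 m³/s

A = (b + z·y)·y = (4.05 + 1.4×2.50)×2.50 = 18.88 m²
P = b + 2y√(1+z²) = 4.05 + 2×2.50×√(1+1.4²) = 12.65 m
R = A/P = 18.88/12.65 = 1.492 m
Q = (1/n)·A·R^(2/3)·S^(1/2) = (1/0.013) × 18.88 × 1.492^(2/3) × 0.0015^(1/2) = 73.42 m³/s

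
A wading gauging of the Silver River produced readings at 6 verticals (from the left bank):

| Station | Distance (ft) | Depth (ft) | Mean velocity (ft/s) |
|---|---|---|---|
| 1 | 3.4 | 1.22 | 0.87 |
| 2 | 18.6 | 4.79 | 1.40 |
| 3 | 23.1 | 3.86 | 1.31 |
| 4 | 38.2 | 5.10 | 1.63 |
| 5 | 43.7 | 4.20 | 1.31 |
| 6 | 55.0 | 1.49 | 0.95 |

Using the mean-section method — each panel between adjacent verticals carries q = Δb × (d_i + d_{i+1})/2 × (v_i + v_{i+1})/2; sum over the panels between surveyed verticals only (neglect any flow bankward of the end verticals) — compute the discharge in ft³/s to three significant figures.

Panel 1-2: Δb = 15.2 ft, d̄ = (1.22+4.79)/2 = 3.005, v̄ = (0.87+1.40)/2 = 1.135 → q = 15.2×3.005×1.135 = 51.84 ft³/s
Panel 2-3: Δb = 4.5 ft, d̄ = (4.79+3.86)/2 = 4.325, v̄ = (1.40+1.31)/2 = 1.355 → q = 4.5×4.325×1.355 = 26.37 ft³/s
Panel 3-4: Δb = 15.1 ft, d̄ = (3.86+5.10)/2 = 4.48, v̄ = (1.31+1.63)/2 = 1.47 → q = 15.1×4.48×1.47 = 99.44 ft³/s
Panel 4-5: Δb = 5.5 ft, d̄ = (5.10+4.20)/2 = 4.65, v̄ = (1.63+1.31)/2 = 1.47 → q = 5.5×4.65×1.47 = 37.60 ft³/s
Panel 5-6: Δb = 11.3 ft, d̄ = (4.20+1.49)/2 = 2.845, v̄ = (1.31+0.95)/2 = 1.13 → q = 11.3×2.845×1.13 = 36.33 ft³/s
Q = Σ q = 251.6 ft³/s

252 ft³/s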